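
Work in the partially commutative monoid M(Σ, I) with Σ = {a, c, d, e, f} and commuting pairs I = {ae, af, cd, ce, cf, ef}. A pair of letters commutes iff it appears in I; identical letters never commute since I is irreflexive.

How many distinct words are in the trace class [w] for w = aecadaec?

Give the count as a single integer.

0(a) covers ∅
1(e) covers ∅
2(c) covers 0:a
3(a) covers 2:c
4(d) covers 1:e, 3:a
5(a) covers 4:d
6(e) covers 4:d
7(c) covers 5:a
floor of heap: 0:a, 1:e
completions by unplaced set U, small U first (add the entries for U minus each lowest piece of U):
  |U|=1: {6}:1  {7}:1
  |U|=2: {5,7}:1  {6,7}:2
  |U|=3: {5,6,7}:3
  |U|=4: {4,5,6,7}:3
  |U|=5: {1,4,5,6,7}:3  {3,4,5,6,7}:3
  |U|=6: {1,3,4,5,6,7}:6  {2,3,4,5,6,7}:3
  start at 0(a): 9
  start at 1(e): 3
sum over floor = 12

12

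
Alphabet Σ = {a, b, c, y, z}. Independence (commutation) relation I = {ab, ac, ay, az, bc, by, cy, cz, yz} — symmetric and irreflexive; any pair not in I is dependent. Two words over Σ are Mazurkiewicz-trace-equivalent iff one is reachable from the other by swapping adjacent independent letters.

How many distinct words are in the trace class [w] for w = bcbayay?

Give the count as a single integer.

630

drop 0:b onto floor
drop 1:c onto floor
drop 2:b onto {0:b}
drop 3:a onto floor
drop 4:y onto floor
drop 5:a onto {3:a}
drop 6:y onto {4:y}
ground layer = {0:b, 1:c, 3:a, 4:y}
drop-orders for the pieces not yet dropped (sum over which currently-grounded one goes next):
  1 to go: {1} 1  {2} 1  {5} 1  {6} 1
  2 to go: {0,2} 1  {1,2} 2  {1,5} 2  {1,6} 2  {2,5} 2  {2,6} 2  {3,5} 1  {4,6} 1  {5,6} 2
  3 to go: {0,1,2} 3  {0,2,5} 3  {0,2,6} 3  {1,2,5} 6  {1,2,6} 6  {1,3,5} 3  {1,4,6} 3  {1,5,6} 6  {2,3,5} 3  {2,4,6} 3  {2,5,6} 6  {3,5,6} 3  {4,5,6} 3
  4 to go: {0,1,2,5} 12  {0,1,2,6} 12  {0,2,3,5} 6  {0,2,4,6} 6  {0,2,5,6} 12  {1,2,3,5} 12  {1,2,4,6} 12  {1,2,5,6} 24  {1,3,5,6} 12  {1,4,5,6} 12  {2,3,5,6} 12  {2,4,5,6} 12  {3,4,5,6} 6
  5 to go: {0,1,2,3,5} 30  {0,1,2,4,6} 30  {0,1,2,5,6} 60  {0,2,3,5,6} 30  {0,2,4,5,6} 30  {1,2,3,5,6} 60  {1,2,4,5,6} 60  {1,3,4,5,6} 30  {2,3,4,5,6} 30
  if 0:b drops first: 180 orders
  if 1:c drops first: 90 orders
  if 3:a drops first: 180 orders
  if 4:y drops first: 180 orders
heap linearizations: 630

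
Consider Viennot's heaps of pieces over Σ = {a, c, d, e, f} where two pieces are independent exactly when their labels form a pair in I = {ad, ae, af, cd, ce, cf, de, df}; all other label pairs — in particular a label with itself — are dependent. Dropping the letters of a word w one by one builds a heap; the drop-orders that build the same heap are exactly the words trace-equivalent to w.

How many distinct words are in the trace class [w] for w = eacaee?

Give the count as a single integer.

20

piece 0:e — minimal
piece 1:a — minimal
piece 2:c rests on {1:a}
piece 3:a rests on {2:c}
piece 4:e rests on {0:e}
piece 5:e rests on {4:e}
minimal pieces: {0:e, 1:a}
ways to finish when only these pieces remain (= sum over removing one remaining piece with nothing left below it):
  1 left: {3}→1  {5}→1
  2 left: {2,3}→1  {3,5}→2  {4,5}→1
  3 left: {0,4,5}→1  {1,2,3}→1  {2,3,5}→3  {3,4,5}→3
  4 left: {0,3,4,5}→4  {1,2,3,5}→4  {2,3,4,5}→6
  placing 0:e first → 10 extensions
  placing 1:a first → 10 extensions
total linear extensions = 20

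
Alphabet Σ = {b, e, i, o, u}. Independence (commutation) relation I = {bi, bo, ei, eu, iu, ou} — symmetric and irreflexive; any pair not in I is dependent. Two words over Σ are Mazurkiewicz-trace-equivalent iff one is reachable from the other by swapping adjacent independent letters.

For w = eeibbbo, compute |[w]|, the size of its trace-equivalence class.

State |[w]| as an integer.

piece 0:e — minimal
piece 1:e rests on {0:e}
piece 2:i — minimal
piece 3:b rests on {1:e}
piece 4:b rests on {3:b}
piece 5:b rests on {4:b}
piece 6:o rests on {1:e, 2:i}
minimal pieces: {0:e, 2:i}
ways to finish when only these pieces remain (= sum over removing one remaining piece with nothing left below it):
  1 left: {5}→1  {6}→1
  2 left: {2,6}→1  {4,5}→1  {5,6}→2
  3 left: {2,5,6}→3  {3,4,5}→1  {4,5,6}→3
  4 left: {2,4,5,6}→6  {3,4,5,6}→4
  5 left: {1,3,4,5,6}→4  {2,3,4,5,6}→10
  placing 0:e first → 14 extensions
  placing 2:i first → 4 extensions
total linear extensions = 18

18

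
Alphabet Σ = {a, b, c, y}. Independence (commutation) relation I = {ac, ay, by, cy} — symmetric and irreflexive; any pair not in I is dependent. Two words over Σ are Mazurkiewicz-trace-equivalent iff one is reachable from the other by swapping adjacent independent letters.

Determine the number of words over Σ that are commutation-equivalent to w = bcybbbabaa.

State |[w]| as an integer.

10

0(b) covers ∅
1(c) covers 0:b
2(y) covers ∅
3(b) covers 1:c
4(b) covers 3:b
5(b) covers 4:b
6(a) covers 5:b
7(b) covers 6:a
8(a) covers 7:b
9(a) covers 8:a
floor of heap: 0:b, 2:y
completions by unplaced set U, small U first (add the entries for U minus each lowest piece of U):
  |U|=1: {2}:1  {9}:1
  |U|=2: {2,9}:2  {8,9}:1
  |U|=3: {2,8,9}:3  {7,8,9}:1
  |U|=4: {2,7,8,9}:4  {6,7,8,9}:1
  |U|=5: {2,6,7,8,9}:5  {5,6,7,8,9}:1
  |U|=6: {2,5,6,7,8,9}:6  {4,5,6,7,8,9}:1
  |U|=7: {2,4,5,6,7,8,9}:7  {3,4,5,6,7,8,9}:1
  |U|=8: {1,3,4,5,6,7,8,9}:1  {2,3,4,5,6,7,8,9}:8
  start at 0(b): 9
  start at 2(y): 1
sum over floor = 10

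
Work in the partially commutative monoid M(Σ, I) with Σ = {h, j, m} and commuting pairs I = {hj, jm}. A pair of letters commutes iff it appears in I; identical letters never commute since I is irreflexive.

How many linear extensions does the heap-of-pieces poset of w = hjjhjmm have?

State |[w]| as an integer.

35

0(h) covers ∅
1(j) covers ∅
2(j) covers 1:j
3(h) covers 0:h
4(j) covers 2:j
5(m) covers 3:h
6(m) covers 5:m
floor of heap: 0:h, 1:j
completions by unplaced set U, small U first (add the entries for U minus each lowest piece of U):
  |U|=1: {4}:1  {6}:1
  |U|=2: {2,4}:1  {4,6}:2  {5,6}:1
  |U|=3: {1,2,4}:1  {2,4,6}:3  {3,5,6}:1  {4,5,6}:3
  |U|=4: {0,3,5,6}:1  {1,2,4,6}:4  {2,4,5,6}:6  {3,4,5,6}:4
  |U|=5: {0,3,4,5,6}:5  {1,2,4,5,6}:10  {2,3,4,5,6}:10
  start at 0(h): 20
  start at 1(j): 15
sum over floor = 35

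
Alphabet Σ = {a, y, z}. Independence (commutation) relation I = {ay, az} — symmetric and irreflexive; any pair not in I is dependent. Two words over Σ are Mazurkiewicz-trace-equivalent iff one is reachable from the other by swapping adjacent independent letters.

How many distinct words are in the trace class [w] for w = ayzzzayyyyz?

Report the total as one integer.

55

piece 0:a — minimal
piece 1:y — minimal
piece 2:z rests on {1:y}
piece 3:z rests on {2:z}
piece 4:z rests on {3:z}
piece 5:a rests on {0:a}
piece 6:y rests on {4:z}
piece 7:y rests on {6:y}
piece 8:y rests on {7:y}
piece 9:y rests on {8:y}
piece 10:z rests on {9:y}
minimal pieces: {0:a, 1:y}
ways to finish when only these pieces remain (= sum over removing one remaining piece with nothing left below it):
  1 left: {5}→1  {10}→1
  2 left: {0,5}→1  {5,10}→2  {9,10}→1
  3 left: {0,5,10}→3  {5,9,10}→3  {8,9,10}→1
  4 left: {0,5,9,10}→6  {5,8,9,10}→4  {7,8,9,10}→1
  5 left: {0,5,8,9,10}→10  {5,7,8,9,10}→5  {6,7,8,9,10}→1
  6 left: {0,5,7,8,9,10}→15  {4,6,7,8,9,10}→1  {5,6,7,8,9,10}→6
  7 left: {0,5,6,7,8,9,10}→21  {3,4,6,7,8,9,10}→1  {4,5,6,7,8,9,10}→7
  8 left: {0,4,5,6,7,8,9,10}→28  {2,3,4,6,7,8,9,10}→1  {3,4,5,6,7,8,9,10}→8
  9 left: {0,3,4,5,6,7,8,9,10}→36  {1,2,3,4,6,7,8,9,10}→1  {2,3,4,5,6,7,8,9,10}→9
  placing 0:a first → 10 extensions
  placing 1:y first → 45 extensions
total linear extensions = 55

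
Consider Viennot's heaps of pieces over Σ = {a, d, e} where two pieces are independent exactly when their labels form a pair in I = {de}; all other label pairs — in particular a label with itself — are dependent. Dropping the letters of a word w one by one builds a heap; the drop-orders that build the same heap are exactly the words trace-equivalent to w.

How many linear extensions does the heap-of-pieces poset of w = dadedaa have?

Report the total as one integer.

3

piece 0:d — minimal
piece 1:a rests on {0:d}
piece 2:d rests on {1:a}
piece 3:e rests on {1:a}
piece 4:d rests on {2:d}
piece 5:a rests on {3:e, 4:d}
piece 6:a rests on {5:a}
minimal pieces: {0:d}
ways to finish when only these pieces remain (= sum over removing one remaining piece with nothing left below it):
  1 left: {6}→1
  2 left: {5,6}→1
  3 left: {3,5,6}→1  {4,5,6}→1
  4 left: {2,4,5,6}→1  {3,4,5,6}→2
  5 left: {2,3,4,5,6}→3
  placing 0:d first → 3 extensions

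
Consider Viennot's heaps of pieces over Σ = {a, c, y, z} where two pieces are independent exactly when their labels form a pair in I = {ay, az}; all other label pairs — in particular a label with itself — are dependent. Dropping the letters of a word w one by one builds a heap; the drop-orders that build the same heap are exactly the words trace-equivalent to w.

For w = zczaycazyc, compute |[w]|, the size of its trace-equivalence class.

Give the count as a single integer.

piece 0:z — minimal
piece 1:c rests on {0:z}
piece 2:z rests on {1:c}
piece 3:a rests on {1:c}
piece 4:y rests on {2:z}
piece 5:c rests on {3:a, 4:y}
piece 6:a rests on {5:c}
piece 7:z rests on {5:c}
piece 8:y rests on {7:z}
piece 9:c rests on {6:a, 8:y}
minimal pieces: {0:z}
ways to finish when only these pieces remain (= sum over removing one remaining piece with nothing left below it):
  1 left: {9}→1
  2 left: {6,9}→1  {8,9}→1
  3 left: {6,8,9}→2  {7,8,9}→1
  4 left: {6,7,8,9}→3
  5 left: {5,6,7,8,9}→3
  6 left: {3,5,6,7,8,9}→3  {4,5,6,7,8,9}→3
  7 left: {2,4,5,6,7,8,9}→3  {3,4,5,6,7,8,9}→6
  8 left: {2,3,4,5,6,7,8,9}→9
  placing 0:z first → 9 extensions

9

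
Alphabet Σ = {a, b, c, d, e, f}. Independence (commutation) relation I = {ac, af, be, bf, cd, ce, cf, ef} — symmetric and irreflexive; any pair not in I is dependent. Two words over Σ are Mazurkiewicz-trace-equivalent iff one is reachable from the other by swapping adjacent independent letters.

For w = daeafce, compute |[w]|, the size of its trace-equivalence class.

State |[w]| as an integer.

35

0(d) covers ∅
1(a) covers 0:d
2(e) covers 1:a
3(a) covers 2:e
4(f) covers 0:d
5(c) covers ∅
6(e) covers 3:a
floor of heap: 0:d, 5:c
completions by unplaced set U, small U first (add the entries for U minus each lowest piece of U):
  |U|=1: {4}:1  {5}:1  {6}:1
  |U|=2: {3,6}:1  {4,5}:2  {4,6}:2  {5,6}:2
  |U|=3: {2,3,6}:1  {3,4,6}:3  {3,5,6}:3  {4,5,6}:6
  |U|=4: {1,2,3,6}:1  {2,3,4,6}:4  {2,3,5,6}:4  {3,4,5,6}:12
  |U|=5: {1,2,3,4,6}:5  {1,2,3,5,6}:5  {2,3,4,5,6}:20
  start at 0(d): 30
  start at 5(c): 5
sum over floor = 35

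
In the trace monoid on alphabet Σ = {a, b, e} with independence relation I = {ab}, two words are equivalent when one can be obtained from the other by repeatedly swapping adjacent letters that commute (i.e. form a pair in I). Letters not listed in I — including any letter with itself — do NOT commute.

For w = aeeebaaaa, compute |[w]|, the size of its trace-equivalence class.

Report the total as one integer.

#0=a has no predecessor
#1=e depends on [0:a]
#2=e depends on [1:e]
#3=e depends on [2:e]
#4=b depends on [3:e]
#5=a depends on [3:e]
#6=a depends on [5:a]
#7=a depends on [6:a]
#8=a depends on [7:a]
sources: [0:a]
N(rest) = Σ N(rest − s) over sources s of rest; N(one piece) = 1:
  size 1 → [4]=1  [8]=1
  size 2 → [4,8]=2  [7,8]=1
  size 3 → [4,7,8]=3  [6,7,8]=1
  size 4 → [4,6,7,8]=4  [5,6,7,8]=1
  size 5 → [4,5,6,7,8]=5
  size 6 → [3,4,5,6,7,8]=5
  size 7 → [2,3,4,5,6,7,8]=5
  first=0(a) contributes 5

5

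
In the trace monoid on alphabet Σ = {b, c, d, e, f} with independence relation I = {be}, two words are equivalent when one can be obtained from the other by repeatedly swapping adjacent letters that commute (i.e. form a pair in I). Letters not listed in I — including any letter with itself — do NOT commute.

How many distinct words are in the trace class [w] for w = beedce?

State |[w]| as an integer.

3

piece 0:b — minimal
piece 1:e — minimal
piece 2:e rests on {1:e}
piece 3:d rests on {0:b, 2:e}
piece 4:c rests on {3:d}
piece 5:e rests on {4:c}
minimal pieces: {0:b, 1:e}
ways to finish when only these pieces remain (= sum over removing one remaining piece with nothing left below it):
  1 left: {5}→1
  2 left: {4,5}→1
  3 left: {3,4,5}→1
  4 left: {0,3,4,5}→1  {2,3,4,5}→1
  placing 0:b first → 1 extensions
  placing 1:e first → 2 extensions
total linear extensions = 3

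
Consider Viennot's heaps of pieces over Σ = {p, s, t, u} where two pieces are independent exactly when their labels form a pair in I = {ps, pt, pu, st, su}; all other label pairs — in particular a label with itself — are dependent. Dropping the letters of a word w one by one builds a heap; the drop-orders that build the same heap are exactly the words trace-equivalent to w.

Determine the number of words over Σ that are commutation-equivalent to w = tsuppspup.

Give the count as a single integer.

#0=t has no predecessor
#1=s has no predecessor
#2=u depends on [0:t]
#3=p has no predecessor
#4=p depends on [3:p]
#5=s depends on [1:s]
#6=p depends on [4:p]
#7=u depends on [2:u]
#8=p depends on [6:p]
sources: [0:t, 1:s, 3:p]
N(rest) = Σ N(rest − s) over sources s of rest; N(one piece) = 1:
  size 1 → [5]=1  [7]=1  [8]=1
  size 2 → [1,5]=1  [2,7]=1  [5,7]=2  [5,8]=2  [6,8]=1  [7,8]=2
  size 3 → [0,2,7]=1  [1,5,7]=3  [1,5,8]=3  [2,5,7]=3  [2,7,8]=3  [4,6,8]=1  [5,6,8]=3  [5,7,8]=6  [6,7,8]=3
  size 4 → [0,2,5,7]=4  [0,2,7,8]=4  [1,2,5,7]=6  [1,5,6,8]=6  [1,5,7,8]=12  [2,5,7,8]=12  [2,6,7,8]=6  [3,4,6,8]=1  [4,5,6,8]=4  [4,6,7,8]=4  [5,6,7,8]=12
  size 5 → [0,1,2,5,7]=10  [0,2,5,7,8]=20  [0,2,6,7,8]=10  [1,2,5,7,8]=30  [1,4,5,6,8]=10  [1,5,6,7,8]=30  [2,4,6,7,8]=10  [2,5,6,7,8]=30  [3,4,5,6,8]=5  [3,4,6,7,8]=5  [4,5,6,7,8]=20
  size 6 → [0,1,2,5,7,8]=60  [0,2,4,6,7,8]=20  [0,2,5,6,7,8]=60  [1,2,5,6,7,8]=90  [1,3,4,5,6,8]=15  [1,4,5,6,7,8]=60  [2,3,4,6,7,8]=15  [2,4,5,6,7,8]=60  [3,4,5,6,7,8]=30
  size 7 → [0,1,2,5,6,7,8]=210  [0,2,3,4,6,7,8]=35  [0,2,4,5,6,7,8]=140  [1,2,4,5,6,7,8]=210  [1,3,4,5,6,7,8]=105  [2,3,4,5,6,7,8]=105
  first=0(t) contributes 420
  first=1(s) contributes 280
  first=3(p) contributes 560
|[w]| = 1260

1260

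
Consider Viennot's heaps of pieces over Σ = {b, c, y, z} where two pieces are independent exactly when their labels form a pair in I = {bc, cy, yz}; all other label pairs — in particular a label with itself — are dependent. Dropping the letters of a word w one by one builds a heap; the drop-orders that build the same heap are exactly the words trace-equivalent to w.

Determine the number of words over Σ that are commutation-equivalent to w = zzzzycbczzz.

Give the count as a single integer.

18

0(z) covers ∅
1(z) covers 0:z
2(z) covers 1:z
3(z) covers 2:z
4(y) covers ∅
5(c) covers 3:z
6(b) covers 3:z, 4:y
7(c) covers 5:c
8(z) covers 6:b, 7:c
9(z) covers 8:z
10(z) covers 9:z
floor of heap: 0:z, 4:y
completions by unplaced set U, small U first (add the entries for U minus each lowest piece of U):
  |U|=1: {10}:1
  |U|=2: {9,10}:1
  |U|=3: {8,9,10}:1
  |U|=4: {6,8,9,10}:1  {7,8,9,10}:1
  |U|=5: {4,6,8,9,10}:1  {5,7,8,9,10}:1  {6,7,8,9,10}:2
  |U|=6: {4,6,7,8,9,10}:3  {5,6,7,8,9,10}:3
  |U|=7: {3,5,6,7,8,9,10}:3  {4,5,6,7,8,9,10}:6
  |U|=8: {2,3,5,6,7,8,9,10}:3  {3,4,5,6,7,8,9,10}:9
  |U|=9: {1,2,3,5,6,7,8,9,10}:3  {2,3,4,5,6,7,8,9,10}:12
  start at 0(z): 15
  start at 4(y): 3
sum over floor = 18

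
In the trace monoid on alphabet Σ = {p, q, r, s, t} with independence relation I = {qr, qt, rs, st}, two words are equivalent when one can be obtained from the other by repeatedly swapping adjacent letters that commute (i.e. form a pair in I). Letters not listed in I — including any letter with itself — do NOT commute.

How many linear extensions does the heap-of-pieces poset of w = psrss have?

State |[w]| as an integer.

4

0(p) covers ∅
1(s) covers 0:p
2(r) covers 0:p
3(s) covers 1:s
4(s) covers 3:s
floor of heap: 0:p
completions by unplaced set U, small U first (add the entries for U minus each lowest piece of U):
  |U|=1: {2}:1  {4}:1
  |U|=2: {2,4}:2  {3,4}:1
  |U|=3: {1,3,4}:1  {2,3,4}:3
  start at 0(p): 4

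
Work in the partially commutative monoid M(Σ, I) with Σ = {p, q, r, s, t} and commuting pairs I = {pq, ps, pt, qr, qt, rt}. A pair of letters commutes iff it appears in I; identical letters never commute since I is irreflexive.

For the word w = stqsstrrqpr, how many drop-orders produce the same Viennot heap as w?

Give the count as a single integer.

60

piece 0:s — minimal
piece 1:t rests on {0:s}
piece 2:q rests on {0:s}
piece 3:s rests on {1:t, 2:q}
piece 4:s rests on {3:s}
piece 5:t rests on {4:s}
piece 6:r rests on {4:s}
piece 7:r rests on {6:r}
piece 8:q rests on {4:s}
piece 9:p rests on {7:r}
piece 10:r rests on {9:p}
minimal pieces: {0:s}
ways to finish when only these pieces remain (= sum over removing one remaining piece with nothing left below it):
  1 left: {5}→1  {8}→1  {10}→1
  2 left: {5,8}→2  {5,10}→2  {8,10}→2  {9,10}→1
  3 left: {5,8,10}→6  {5,9,10}→3  {7,9,10}→1  {8,9,10}→3
  4 left: {5,7,9,10}→4  {5,8,9,10}→12  {6,7,9,10}→1  {7,8,9,10}→4
  5 left: {5,6,7,9,10}→5  {5,7,8,9,10}→20  {6,7,8,9,10}→5
  6 left: {5,6,7,8,9,10}→30
  7 left: {4,5,6,7,8,9,10}→30
  8 left: {3,4,5,6,7,8,9,10}→30
  9 left: {1,3,4,5,6,7,8,9,10}→30  {2,3,4,5,6,7,8,9,10}→30
  placing 0:s first → 60 extensions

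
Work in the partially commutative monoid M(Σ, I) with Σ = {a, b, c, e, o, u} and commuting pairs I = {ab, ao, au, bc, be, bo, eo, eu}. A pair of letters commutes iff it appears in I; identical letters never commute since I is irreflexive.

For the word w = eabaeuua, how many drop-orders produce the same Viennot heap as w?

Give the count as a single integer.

piece 0:e — minimal
piece 1:a rests on {0:e}
piece 2:b — minimal
piece 3:a rests on {1:a}
piece 4:e rests on {3:a}
piece 5:u rests on {2:b}
piece 6:u rests on {5:u}
piece 7:a rests on {4:e}
minimal pieces: {0:e, 2:b}
ways to finish when only these pieces remain (= sum over removing one remaining piece with nothing left below it):
  1 left: {6}→1  {7}→1
  2 left: {4,7}→1  {5,6}→1  {6,7}→2
  3 left: {2,5,6}→1  {3,4,7}→1  {4,6,7}→3  {5,6,7}→3
  4 left: {1,3,4,7}→1  {2,5,6,7}→4  {3,4,6,7}→4  {4,5,6,7}→6
  5 left: {0,1,3,4,7}→1  {1,3,4,6,7}→5  {2,4,5,6,7}→10  {3,4,5,6,7}→10
  6 left: {0,1,3,4,6,7}→6  {1,3,4,5,6,7}→15  {2,3,4,5,6,7}→20
  placing 0:e first → 35 extensions
  placing 2:b first → 21 extensions
total linear extensions = 56

56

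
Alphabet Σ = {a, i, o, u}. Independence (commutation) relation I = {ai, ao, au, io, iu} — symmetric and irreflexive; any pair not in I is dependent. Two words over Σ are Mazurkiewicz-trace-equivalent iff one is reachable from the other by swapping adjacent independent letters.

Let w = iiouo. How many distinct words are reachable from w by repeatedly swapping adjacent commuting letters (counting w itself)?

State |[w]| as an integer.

0(i) covers ∅
1(i) covers 0:i
2(o) covers ∅
3(u) covers 2:o
4(o) covers 3:u
floor of heap: 0:i, 2:o
completions by unplaced set U, small U first (add the entries for U minus each lowest piece of U):
  |U|=1: {1}:1  {4}:1
  |U|=2: {0,1}:1  {1,4}:2  {3,4}:1
  |U|=3: {0,1,4}:3  {1,3,4}:3  {2,3,4}:1
  start at 0(i): 4
  start at 2(o): 6
sum over floor = 10

10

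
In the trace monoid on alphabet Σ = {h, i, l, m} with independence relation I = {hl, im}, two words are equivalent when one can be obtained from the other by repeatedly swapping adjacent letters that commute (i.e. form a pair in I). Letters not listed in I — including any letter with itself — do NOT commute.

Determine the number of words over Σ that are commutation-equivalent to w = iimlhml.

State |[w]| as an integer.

6

#0=i has no predecessor
#1=i depends on [0:i]
#2=m has no predecessor
#3=l depends on [1:i, 2:m]
#4=h depends on [1:i, 2:m]
#5=m depends on [3:l, 4:h]
#6=l depends on [5:m]
sources: [0:i, 2:m]
N(rest) = Σ N(rest − s) over sources s of rest; N(one piece) = 1:
  size 1 → [6]=1
  size 2 → [5,6]=1
  size 3 → [3,5,6]=1  [4,5,6]=1
  size 4 → [3,4,5,6]=2
  size 5 → [1,3,4,5,6]=2  [2,3,4,5,6]=2
  first=0(i) contributes 4
  first=2(m) contributes 2
|[w]| = 6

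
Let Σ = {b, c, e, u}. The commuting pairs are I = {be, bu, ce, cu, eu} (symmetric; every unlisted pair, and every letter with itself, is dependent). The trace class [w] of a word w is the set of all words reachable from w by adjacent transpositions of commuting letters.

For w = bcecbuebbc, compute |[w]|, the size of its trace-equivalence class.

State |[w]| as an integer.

0(b) covers ∅
1(c) covers 0:b
2(e) covers ∅
3(c) covers 1:c
4(b) covers 3:c
5(u) covers ∅
6(e) covers 2:e
7(b) covers 4:b
8(b) covers 7:b
9(c) covers 8:b
floor of heap: 0:b, 2:e, 5:u
completions by unplaced set U, small U first (add the entries for U minus each lowest piece of U):
  |U|=1: {5}:1  {6}:1  {9}:1
  |U|=2: {2,6}:1  {5,6}:2  {5,9}:2  {6,9}:2  {8,9}:1
  |U|=3: {2,5,6}:3  {2,6,9}:3  {5,6,9}:6  {5,8,9}:3  {6,8,9}:3  {7,8,9}:1
  |U|=4: {2,5,6,9}:12  {2,6,8,9}:6  {4,7,8,9}:1  {5,6,8,9}:12  {5,7,8,9}:4  {6,7,8,9}:4
  |U|=5: {2,5,6,8,9}:30  {2,6,7,8,9}:10  {3,4,7,8,9}:1  {4,5,7,8,9}:5  {4,6,7,8,9}:5  {5,6,7,8,9}:20
  |U|=6: {1,3,4,7,8,9}:1  {2,4,6,7,8,9}:15  {2,5,6,7,8,9}:60  {3,4,5,7,8,9}:6  {3,4,6,7,8,9}:6  {4,5,6,7,8,9}:30
  |U|=7: {0,1,3,4,7,8,9}:1  {1,3,4,5,7,8,9}:7  {1,3,4,6,7,8,9}:7  {2,3,4,6,7,8,9}:21  {2,4,5,6,7,8,9}:105  {3,4,5,6,7,8,9}:42
  |U|=8: {0,1,3,4,5,7,8,9}:8  {0,1,3,4,6,7,8,9}:8  {1,2,3,4,6,7,8,9}:28  {1,3,4,5,6,7,8,9}:56  {2,3,4,5,6,7,8,9}:168
  start at 0(b): 252
  start at 2(e): 72
  start at 5(u): 36
sum over floor = 360

360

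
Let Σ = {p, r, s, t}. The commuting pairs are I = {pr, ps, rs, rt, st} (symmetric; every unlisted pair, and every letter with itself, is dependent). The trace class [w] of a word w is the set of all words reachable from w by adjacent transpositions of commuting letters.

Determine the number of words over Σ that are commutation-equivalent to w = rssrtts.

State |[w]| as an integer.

210

0(r) covers ∅
1(s) covers ∅
2(s) covers 1:s
3(r) covers 0:r
4(t) covers ∅
5(t) covers 4:t
6(s) covers 2:s
floor of heap: 0:r, 1:s, 4:t
completions by unplaced set U, small U first (add the entries for U minus each lowest piece of U):
  |U|=1: {3}:1  {5}:1  {6}:1
  |U|=2: {0,3}:1  {2,6}:1  {3,5}:2  {3,6}:2  {4,5}:1  {5,6}:2
  |U|=3: {0,3,5}:3  {0,3,6}:3  {1,2,6}:1  {2,3,6}:3  {2,5,6}:3  {3,4,5}:3  {3,5,6}:6  {4,5,6}:3
  |U|=4: {0,2,3,6}:6  {0,3,4,5}:6  {0,3,5,6}:12  {1,2,3,6}:4  {1,2,5,6}:4  {2,3,5,6}:12  {2,4,5,6}:6  {3,4,5,6}:12
  |U|=5: {0,1,2,3,6}:10  {0,2,3,5,6}:30  {0,3,4,5,6}:30  {1,2,3,5,6}:20  {1,2,4,5,6}:10  {2,3,4,5,6}:30
  start at 0(r): 60
  start at 1(s): 90
  start at 4(t): 60
sum over floor = 210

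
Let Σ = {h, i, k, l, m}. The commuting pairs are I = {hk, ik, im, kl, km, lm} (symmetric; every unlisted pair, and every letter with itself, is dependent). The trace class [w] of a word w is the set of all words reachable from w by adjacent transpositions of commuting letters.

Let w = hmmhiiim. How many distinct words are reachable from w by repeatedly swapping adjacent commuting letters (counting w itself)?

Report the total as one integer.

4

drop 0:h onto floor
drop 1:m onto {0:h}
drop 2:m onto {1:m}
drop 3:h onto {2:m}
drop 4:i onto {3:h}
drop 5:i onto {4:i}
drop 6:i onto {5:i}
drop 7:m onto {3:h}
ground layer = {0:h}
drop-orders for the pieces not yet dropped (sum over which currently-grounded one goes next):
  1 to go: {6} 1  {7} 1
  2 to go: {5,6} 1  {6,7} 2
  3 to go: {4,5,6} 1  {5,6,7} 3
  4 to go: {4,5,6,7} 4
  5 to go: {3,4,5,6,7} 4
  6 to go: {2,3,4,5,6,7} 4
  if 0:h drops first: 4 orders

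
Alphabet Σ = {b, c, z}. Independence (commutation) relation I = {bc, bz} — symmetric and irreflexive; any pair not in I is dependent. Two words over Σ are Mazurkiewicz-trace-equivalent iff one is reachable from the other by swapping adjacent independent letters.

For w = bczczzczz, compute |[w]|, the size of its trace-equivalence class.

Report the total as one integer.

9

0(b) covers ∅
1(c) covers ∅
2(z) covers 1:c
3(c) covers 2:z
4(z) covers 3:c
5(z) covers 4:z
6(c) covers 5:z
7(z) covers 6:c
8(z) covers 7:z
floor of heap: 0:b, 1:c
completions by unplaced set U, small U first (add the entries for U minus each lowest piece of U):
  |U|=1: {0}:1  {8}:1
  |U|=2: {0,8}:2  {7,8}:1
  |U|=3: {0,7,8}:3  {6,7,8}:1
  |U|=4: {0,6,7,8}:4  {5,6,7,8}:1
  |U|=5: {0,5,6,7,8}:5  {4,5,6,7,8}:1
  |U|=6: {0,4,5,6,7,8}:6  {3,4,5,6,7,8}:1
  |U|=7: {0,3,4,5,6,7,8}:7  {2,3,4,5,6,7,8}:1
  start at 0(b): 1
  start at 1(c): 8
sum over floor = 9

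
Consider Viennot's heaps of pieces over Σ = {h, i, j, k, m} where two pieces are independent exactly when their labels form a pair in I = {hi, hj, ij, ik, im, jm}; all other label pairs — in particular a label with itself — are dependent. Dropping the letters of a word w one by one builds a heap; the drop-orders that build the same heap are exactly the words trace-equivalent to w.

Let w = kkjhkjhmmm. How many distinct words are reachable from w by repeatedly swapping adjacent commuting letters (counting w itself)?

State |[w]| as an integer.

10

#0=k has no predecessor
#1=k depends on [0:k]
#2=j depends on [1:k]
#3=h depends on [1:k]
#4=k depends on [2:j, 3:h]
#5=j depends on [4:k]
#6=h depends on [4:k]
#7=m depends on [6:h]
#8=m depends on [7:m]
#9=m depends on [8:m]
sources: [0:k]
N(rest) = Σ N(rest − s) over sources s of rest; N(one piece) = 1:
  size 1 → [5]=1  [9]=1
  size 2 → [5,9]=2  [8,9]=1
  size 3 → [5,8,9]=3  [7,8,9]=1
  size 4 → [5,7,8,9]=4  [6,7,8,9]=1
  size 5 → [5,6,7,8,9]=5
  size 6 → [4,5,6,7,8,9]=5
  size 7 → [2,4,5,6,7,8,9]=5  [3,4,5,6,7,8,9]=5
  size 8 → [2,3,4,5,6,7,8,9]=10
  first=0(k) contributes 10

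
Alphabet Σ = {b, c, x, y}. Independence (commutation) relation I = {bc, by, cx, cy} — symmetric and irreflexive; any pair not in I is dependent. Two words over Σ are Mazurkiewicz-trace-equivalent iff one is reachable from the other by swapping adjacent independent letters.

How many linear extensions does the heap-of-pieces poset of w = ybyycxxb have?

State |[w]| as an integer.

32

piece 0:y — minimal
piece 1:b — minimal
piece 2:y rests on {0:y}
piece 3:y rests on {2:y}
piece 4:c — minimal
piece 5:x rests on {1:b, 3:y}
piece 6:x rests on {5:x}
piece 7:b rests on {6:x}
minimal pieces: {0:y, 1:b, 4:c}
ways to finish when only these pieces remain (= sum over removing one remaining piece with nothing left below it):
  1 left: {4}→1  {7}→1
  2 left: {4,7}→2  {6,7}→1
  3 left: {4,6,7}→3  {5,6,7}→1
  4 left: {1,5,6,7}→1  {3,5,6,7}→1  {4,5,6,7}→4
  5 left: {1,3,5,6,7}→2  {1,4,5,6,7}→5  {2,3,5,6,7}→1  {3,4,5,6,7}→5
  6 left: {0,2,3,5,6,7}→1  {1,2,3,5,6,7}→3  {1,3,4,5,6,7}→12  {2,3,4,5,6,7}→6
  placing 0:y first → 21 extensions
  placing 1:b first → 7 extensions
  placing 4:c first → 4 extensions
total linear extensions = 32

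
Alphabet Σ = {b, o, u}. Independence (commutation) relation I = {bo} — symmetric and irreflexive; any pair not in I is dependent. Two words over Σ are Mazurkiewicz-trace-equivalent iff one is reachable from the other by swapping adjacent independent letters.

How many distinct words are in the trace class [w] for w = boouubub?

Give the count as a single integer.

3

0(b) covers ∅
1(o) covers ∅
2(o) covers 1:o
3(u) covers 0:b, 2:o
4(u) covers 3:u
5(b) covers 4:u
6(u) covers 5:b
7(b) covers 6:u
floor of heap: 0:b, 1:o
completions by unplaced set U, small U first (add the entries for U minus each lowest piece of U):
  |U|=1: {7}:1
  |U|=2: {6,7}:1
  |U|=3: {5,6,7}:1
  |U|=4: {4,5,6,7}:1
  |U|=5: {3,4,5,6,7}:1
  |U|=6: {0,3,4,5,6,7}:1  {2,3,4,5,6,7}:1
  start at 0(b): 1
  start at 1(o): 2
sum over floor = 3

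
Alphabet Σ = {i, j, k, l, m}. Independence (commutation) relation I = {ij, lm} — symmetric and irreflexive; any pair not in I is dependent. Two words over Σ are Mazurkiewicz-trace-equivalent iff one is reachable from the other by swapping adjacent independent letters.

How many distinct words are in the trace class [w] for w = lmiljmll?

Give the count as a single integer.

piece 0:l — minimal
piece 1:m — minimal
piece 2:i rests on {0:l, 1:m}
piece 3:l rests on {2:i}
piece 4:j rests on {3:l}
piece 5:m rests on {4:j}
piece 6:l rests on {4:j}
piece 7:l rests on {6:l}
minimal pieces: {0:l, 1:m}
ways to finish when only these pieces remain (= sum over removing one remaining piece with nothing left below it):
  1 left: {5}→1  {7}→1
  2 left: {5,7}→2  {6,7}→1
  3 left: {5,6,7}→3
  4 left: {4,5,6,7}→3
  5 left: {3,4,5,6,7}→3
  6 left: {2,3,4,5,6,7}→3
  placing 0:l first → 3 extensions
  placing 1:m first → 3 extensions
total linear extensions = 6

6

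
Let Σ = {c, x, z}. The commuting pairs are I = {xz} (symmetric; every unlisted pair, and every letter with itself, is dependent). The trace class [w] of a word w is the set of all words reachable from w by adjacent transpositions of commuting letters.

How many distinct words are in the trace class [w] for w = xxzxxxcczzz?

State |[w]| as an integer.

6

piece 0:x — minimal
piece 1:x rests on {0:x}
piece 2:z — minimal
piece 3:x rests on {1:x}
piece 4:x rests on {3:x}
piece 5:x rests on {4:x}
piece 6:c rests on {2:z, 5:x}
piece 7:c rests on {6:c}
piece 8:z rests on {7:c}
piece 9:z rests on {8:z}
piece 10:z rests on {9:z}
minimal pieces: {0:x, 2:z}
ways to finish when only these pieces remain (= sum over removing one remaining piece with nothing left below it):
  1 left: {10}→1
  2 left: {9,10}→1
  3 left: {8,9,10}→1
  4 left: {7,8,9,10}→1
  5 left: {6,7,8,9,10}→1
  6 left: {2,6,7,8,9,10}→1  {5,6,7,8,9,10}→1
  7 left: {2,5,6,7,8,9,10}→2  {4,5,6,7,8,9,10}→1
  8 left: {2,4,5,6,7,8,9,10}→3  {3,4,5,6,7,8,9,10}→1
  9 left: {1,3,4,5,6,7,8,9,10}→1  {2,3,4,5,6,7,8,9,10}→4
  placing 0:x first → 5 extensions
  placing 2:z first → 1 extensions
total linear extensions = 6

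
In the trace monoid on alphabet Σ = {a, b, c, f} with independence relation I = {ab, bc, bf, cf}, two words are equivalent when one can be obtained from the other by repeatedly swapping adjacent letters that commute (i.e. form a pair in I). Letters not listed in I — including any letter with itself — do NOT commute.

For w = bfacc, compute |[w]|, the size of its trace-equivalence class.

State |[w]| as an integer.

5

piece 0:b — minimal
piece 1:f — minimal
piece 2:a rests on {1:f}
piece 3:c rests on {2:a}
piece 4:c rests on {3:c}
minimal pieces: {0:b, 1:f}
ways to finish when only these pieces remain (= sum over removing one remaining piece with nothing left below it):
  1 left: {0}→1  {4}→1
  2 left: {0,4}→2  {3,4}→1
  3 left: {0,3,4}→3  {2,3,4}→1
  placing 0:b first → 1 extensions
  placing 1:f first → 4 extensions
total linear extensions = 5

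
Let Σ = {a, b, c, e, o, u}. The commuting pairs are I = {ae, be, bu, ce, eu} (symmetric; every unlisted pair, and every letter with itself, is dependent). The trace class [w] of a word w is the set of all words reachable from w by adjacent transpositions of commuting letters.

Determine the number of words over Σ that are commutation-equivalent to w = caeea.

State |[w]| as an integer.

drop 0:c onto floor
drop 1:a onto {0:c}
drop 2:e onto floor
drop 3:e onto {2:e}
drop 4:a onto {1:a}
ground layer = {0:c, 2:e}
drop-orders for the pieces not yet dropped (sum over which currently-grounded one goes next):
  1 to go: {3} 1  {4} 1
  2 to go: {1,4} 1  {2,3} 1  {3,4} 2
  3 to go: {0,1,4} 1  {1,3,4} 3  {2,3,4} 3
  if 0:c drops first: 6 orders
  if 2:e drops first: 4 orders
heap linearizations: 10

10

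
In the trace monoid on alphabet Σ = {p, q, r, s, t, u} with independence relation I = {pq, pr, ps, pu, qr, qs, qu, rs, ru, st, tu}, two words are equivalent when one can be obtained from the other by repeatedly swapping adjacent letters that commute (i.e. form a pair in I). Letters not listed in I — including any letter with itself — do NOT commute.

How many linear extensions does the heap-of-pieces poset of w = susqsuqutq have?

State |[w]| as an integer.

210

0(s) covers ∅
1(u) covers 0:s
2(s) covers 1:u
3(q) covers ∅
4(s) covers 2:s
5(u) covers 4:s
6(q) covers 3:q
7(u) covers 5:u
8(t) covers 6:q
9(q) covers 8:t
floor of heap: 0:s, 3:q
completions by unplaced set U, small U first (add the entries for U minus each lowest piece of U):
  |U|=1: {7}:1  {9}:1
  |U|=2: {5,7}:1  {7,9}:2  {8,9}:1
  |U|=3: {4,5,7}:1  {5,7,9}:3  {6,8,9}:1  {7,8,9}:3
  |U|=4: {2,4,5,7}:1  {3,6,8,9}:1  {4,5,7,9}:4  {5,7,8,9}:6  {6,7,8,9}:4
  |U|=5: {1,2,4,5,7}:1  {2,4,5,7,9}:5  {3,6,7,8,9}:5  {4,5,7,8,9}:10  {5,6,7,8,9}:10
  |U|=6: {0,1,2,4,5,7}:1  {1,2,4,5,7,9}:6  {2,4,5,7,8,9}:15  {3,5,6,7,8,9}:15  {4,5,6,7,8,9}:20
  |U|=7: {0,1,2,4,5,7,9}:7  {1,2,4,5,7,8,9}:21  {2,4,5,6,7,8,9}:35  {3,4,5,6,7,8,9}:35
  |U|=8: {0,1,2,4,5,7,8,9}:28  {1,2,4,5,6,7,8,9}:56  {2,3,4,5,6,7,8,9}:70
  start at 0(s): 126
  start at 3(q): 84
sum over floor = 210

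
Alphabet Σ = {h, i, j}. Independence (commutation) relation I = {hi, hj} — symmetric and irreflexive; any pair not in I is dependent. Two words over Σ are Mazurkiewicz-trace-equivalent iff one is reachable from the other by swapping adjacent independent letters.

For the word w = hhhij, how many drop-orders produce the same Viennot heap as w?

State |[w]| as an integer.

0(h) covers ∅
1(h) covers 0:h
2(h) covers 1:h
3(i) covers ∅
4(j) covers 3:i
floor of heap: 0:h, 3:i
completions by unplaced set U, small U first (add the entries for U minus each lowest piece of U):
  |U|=1: {2}:1  {4}:1
  |U|=2: {1,2}:1  {2,4}:2  {3,4}:1
  |U|=3: {0,1,2}:1  {1,2,4}:3  {2,3,4}:3
  start at 0(h): 6
  start at 3(i): 4
sum over floor = 10

10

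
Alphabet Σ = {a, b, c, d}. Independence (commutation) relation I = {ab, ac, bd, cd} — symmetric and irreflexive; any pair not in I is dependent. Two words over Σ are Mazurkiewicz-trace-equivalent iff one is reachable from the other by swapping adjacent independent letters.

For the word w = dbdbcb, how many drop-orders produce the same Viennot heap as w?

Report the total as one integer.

15

piece 0:d — minimal
piece 1:b — minimal
piece 2:d rests on {0:d}
piece 3:b rests on {1:b}
piece 4:c rests on {3:b}
piece 5:b rests on {4:c}
minimal pieces: {0:d, 1:b}
ways to finish when only these pieces remain (= sum over removing one remaining piece with nothing left below it):
  1 left: {2}→1  {5}→1
  2 left: {0,2}→1  {2,5}→2  {4,5}→1
  3 left: {0,2,5}→3  {2,4,5}→3  {3,4,5}→1
  4 left: {0,2,4,5}→6  {1,3,4,5}→1  {2,3,4,5}→4
  placing 0:d first → 5 extensions
  placing 1:b first → 10 extensions
total linear extensions = 15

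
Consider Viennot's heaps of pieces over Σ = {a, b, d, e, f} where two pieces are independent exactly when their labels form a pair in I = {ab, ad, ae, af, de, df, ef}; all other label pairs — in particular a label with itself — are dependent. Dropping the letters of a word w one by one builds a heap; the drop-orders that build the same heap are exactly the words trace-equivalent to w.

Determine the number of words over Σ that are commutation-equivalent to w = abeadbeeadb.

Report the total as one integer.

0(a) covers ∅
1(b) covers ∅
2(e) covers 1:b
3(a) covers 0:a
4(d) covers 1:b
5(b) covers 2:e, 4:d
6(e) covers 5:b
7(e) covers 6:e
8(a) covers 3:a
9(d) covers 5:b
10(b) covers 7:e, 9:d
floor of heap: 0:a, 1:b
completions by unplaced set U, small U first (add the entries for U minus each lowest piece of U):
  |U|=1: {8}:1  {10}:1
  |U|=2: {3,8}:1  {7,10}:1  {8,10}:2  {9,10}:1
  |U|=3: {0,3,8}:1  {3,8,10}:3  {6,7,10}:1  {7,8,10}:3  {7,9,10}:2  {8,9,10}:3
  |U|=4: {0,3,8,10}:4  {3,7,8,10}:6  {3,8,9,10}:6  {6,7,8,10}:4  {6,7,9,10}:3  {7,8,9,10}:8
  |U|=5: {0,3,7,8,10}:10  {0,3,8,9,10}:10  {3,6,7,8,10}:10  {3,7,8,9,10}:20  {5,6,7,9,10}:3  {6,7,8,9,10}:15
  |U|=6: {0,3,6,7,8,10}:20  {0,3,7,8,9,10}:40  {2,5,6,7,9,10}:3  {3,6,7,8,9,10}:45  {4,5,6,7,9,10}:3  {5,6,7,8,9,10}:18
  |U|=7: {0,3,6,7,8,9,10}:105  {2,4,5,6,7,9,10}:6  {2,5,6,7,8,9,10}:21  {3,5,6,7,8,9,10}:63  {4,5,6,7,8,9,10}:21
  |U|=8: {0,3,5,6,7,8,9,10}:168  {1,2,4,5,6,7,9,10}:6  {2,3,5,6,7,8,9,10}:84  {2,4,5,6,7,8,9,10}:48  {3,4,5,6,7,8,9,10}:84
  |U|=9: {0,2,3,5,6,7,8,9,10}:252  {0,3,4,5,6,7,8,9,10}:252  {1,2,4,5,6,7,8,9,10}:54  {2,3,4,5,6,7,8,9,10}:216
  start at 0(a): 270
  start at 1(b): 720
sum over floor = 990

990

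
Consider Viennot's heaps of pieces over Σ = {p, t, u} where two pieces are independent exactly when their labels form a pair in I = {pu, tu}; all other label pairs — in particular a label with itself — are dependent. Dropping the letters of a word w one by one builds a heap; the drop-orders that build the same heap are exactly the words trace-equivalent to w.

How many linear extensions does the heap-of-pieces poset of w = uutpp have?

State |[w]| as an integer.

10

piece 0:u — minimal
piece 1:u rests on {0:u}
piece 2:t — minimal
piece 3:p rests on {2:t}
piece 4:p rests on {3:p}
minimal pieces: {0:u, 2:t}
ways to finish when only these pieces remain (= sum over removing one remaining piece with nothing left below it):
  1 left: {1}→1  {4}→1
  2 left: {0,1}→1  {1,4}→2  {3,4}→1
  3 left: {0,1,4}→3  {1,3,4}→3  {2,3,4}→1
  placing 0:u first → 4 extensions
  placing 2:t first → 6 extensions
total linear extensions = 10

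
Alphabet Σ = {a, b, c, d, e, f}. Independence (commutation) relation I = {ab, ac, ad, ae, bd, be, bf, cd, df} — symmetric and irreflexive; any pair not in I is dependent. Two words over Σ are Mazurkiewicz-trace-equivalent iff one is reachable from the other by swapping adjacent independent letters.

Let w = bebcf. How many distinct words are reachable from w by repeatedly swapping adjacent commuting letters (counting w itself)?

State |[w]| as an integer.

3

#0=b has no predecessor
#1=e has no predecessor
#2=b depends on [0:b]
#3=c depends on [1:e, 2:b]
#4=f depends on [3:c]
sources: [0:b, 1:e]
N(rest) = Σ N(rest − s) over sources s of rest; N(one piece) = 1:
  size 1 → [4]=1
  size 2 → [3,4]=1
  size 3 → [1,3,4]=1  [2,3,4]=1
  first=0(b) contributes 2
  first=1(e) contributes 1
|[w]| = 3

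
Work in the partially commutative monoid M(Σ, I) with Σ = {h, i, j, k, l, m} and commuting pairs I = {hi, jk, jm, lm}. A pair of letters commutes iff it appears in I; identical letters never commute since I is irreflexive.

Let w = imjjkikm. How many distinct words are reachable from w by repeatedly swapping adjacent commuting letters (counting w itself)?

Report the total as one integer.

drop 0:i onto floor
drop 1:m onto {0:i}
drop 2:j onto {0:i}
drop 3:j onto {2:j}
drop 4:k onto {1:m}
drop 5:i onto {3:j, 4:k}
drop 6:k onto {5:i}
drop 7:m onto {6:k}
ground layer = {0:i}
drop-orders for the pieces not yet dropped (sum over which currently-grounded one goes next):
  1 to go: {7} 1
  2 to go: {6,7} 1
  3 to go: {5,6,7} 1
  4 to go: {3,5,6,7} 1  {4,5,6,7} 1
  5 to go: {1,4,5,6,7} 1  {2,3,5,6,7} 1  {3,4,5,6,7} 2
  6 to go: {1,3,4,5,6,7} 3  {2,3,4,5,6,7} 3
  if 0:i drops first: 6 orders

6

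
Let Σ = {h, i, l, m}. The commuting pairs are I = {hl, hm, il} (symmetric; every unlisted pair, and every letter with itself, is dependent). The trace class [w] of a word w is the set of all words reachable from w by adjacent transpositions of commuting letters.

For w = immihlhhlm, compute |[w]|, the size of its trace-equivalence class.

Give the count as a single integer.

34

drop 0:i onto floor
drop 1:m onto {0:i}
drop 2:m onto {1:m}
drop 3:i onto {2:m}
drop 4:h onto {3:i}
drop 5:l onto {2:m}
drop 6:h onto {4:h}
drop 7:h onto {6:h}
drop 8:l onto {5:l}
drop 9:m onto {3:i, 8:l}
ground layer = {0:i}
drop-orders for the pieces not yet dropped (sum over which currently-grounded one goes next):
  1 to go: {7} 1  {9} 1
  2 to go: {6,7} 1  {7,9} 2  {8,9} 1
  3 to go: {4,6,7} 1  {5,8,9} 1  {6,7,9} 3  {7,8,9} 3
  4 to go: {4,6,7,9} 4  {5,7,8,9} 4  {6,7,8,9} 6
  5 to go: {3,4,6,7,9} 4  {4,6,7,8,9} 10  {5,6,7,8,9} 10
  6 to go: {3,4,6,7,8,9} 14  {4,5,6,7,8,9} 20
  7 to go: {3,4,5,6,7,8,9} 34
  8 to go: {2,3,4,5,6,7,8,9} 34
  if 0:i drops first: 34 orders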